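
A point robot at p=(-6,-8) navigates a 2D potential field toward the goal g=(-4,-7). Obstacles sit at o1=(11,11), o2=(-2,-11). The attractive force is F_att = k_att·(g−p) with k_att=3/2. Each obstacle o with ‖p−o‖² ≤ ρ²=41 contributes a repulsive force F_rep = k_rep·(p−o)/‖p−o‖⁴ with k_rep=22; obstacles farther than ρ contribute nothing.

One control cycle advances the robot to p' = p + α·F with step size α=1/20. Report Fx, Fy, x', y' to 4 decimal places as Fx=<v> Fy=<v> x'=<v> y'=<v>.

Fx=2.8592 Fy=1.6056 x'=-5.8570 y'=-7.9197

F_att = 3/2·(g−p) = 3/2·(2,1) = (3.0000,1.5000)
o1: d²=650 > ρ²=41 → inactive
o2: d²=25 ≤ ρ²=41; F_rep = 22·(-4,3)/25² = (-0.1408,0.1056)
F = F_att + ΣF_rep = (2.8592,1.6056)
p' = p + 1/20·F = (-5.8570,-7.9197)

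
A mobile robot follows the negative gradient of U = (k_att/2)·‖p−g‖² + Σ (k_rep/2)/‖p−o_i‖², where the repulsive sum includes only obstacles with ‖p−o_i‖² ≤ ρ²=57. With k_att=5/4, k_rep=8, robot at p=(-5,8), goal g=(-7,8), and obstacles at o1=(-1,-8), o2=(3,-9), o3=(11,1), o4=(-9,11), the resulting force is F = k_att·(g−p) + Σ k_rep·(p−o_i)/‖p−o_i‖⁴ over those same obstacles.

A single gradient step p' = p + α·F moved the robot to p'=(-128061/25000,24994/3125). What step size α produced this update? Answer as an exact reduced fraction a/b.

F_att = 5/4·(g−p) = 5/4·(-2,0) = (-2.5000,0.0000)
o1: d²=272 > ρ²=57 → inactive
o2: d²=353 > ρ²=57 → inactive
o3: d²=305 > ρ²=57 → inactive
o4: d²=25 ≤ ρ²=57; F_rep = 8·(4,-3)/25² = (0.0512,-0.0384)
F = F_att + ΣF_rep = (-2.4488,-0.0384)
Δp = p'−p = (-0.1224,-0.0019); α = Δx/Fx = (-3061/25000) / (-3061/1250) = 1/20
check: Δy/Fy = (-6/3125) / (-24/625) = 1/20 ✓

α = 1/20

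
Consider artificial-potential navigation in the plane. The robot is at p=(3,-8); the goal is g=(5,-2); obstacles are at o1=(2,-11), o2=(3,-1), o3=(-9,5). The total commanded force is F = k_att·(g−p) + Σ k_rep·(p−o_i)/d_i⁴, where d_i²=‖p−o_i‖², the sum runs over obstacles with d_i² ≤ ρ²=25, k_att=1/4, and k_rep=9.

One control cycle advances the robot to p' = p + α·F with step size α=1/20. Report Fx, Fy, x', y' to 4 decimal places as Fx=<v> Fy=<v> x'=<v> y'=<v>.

Fx=0.5900 Fy=1.7700 x'=3.0295 y'=-7.9115

F_att = 1/4·(g−p) = 1/4·(2,6) = (0.5000,1.5000)
o1: d²=10 ≤ ρ²=25; F_rep = 9·(1,3)/10² = (0.0900,0.2700)
o2: d²=49 > ρ²=25 → inactive
o3: d²=313 > ρ²=25 → inactive
F = F_att + ΣF_rep = (0.5900,1.7700)
p' = p + 1/20·F = (3.0295,-7.9115)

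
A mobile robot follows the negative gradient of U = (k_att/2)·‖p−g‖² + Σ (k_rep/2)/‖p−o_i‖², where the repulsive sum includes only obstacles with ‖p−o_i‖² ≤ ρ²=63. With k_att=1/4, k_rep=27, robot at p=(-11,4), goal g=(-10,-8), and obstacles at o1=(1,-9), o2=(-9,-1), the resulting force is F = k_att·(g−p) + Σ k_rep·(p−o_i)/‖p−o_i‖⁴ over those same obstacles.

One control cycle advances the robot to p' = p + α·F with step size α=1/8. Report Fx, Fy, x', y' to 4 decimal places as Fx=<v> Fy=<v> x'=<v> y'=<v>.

Fx=0.1858 Fy=-2.8395 x'=-10.9768 y'=3.6451

F_att = 1/4·(g−p) = 1/4·(1,-12) = (0.2500,-3.0000)
o1: d²=313 > ρ²=63 → inactive
o2: d²=29 ≤ ρ²=63; F_rep = 27·(-2,5)/29² = (-0.0642,0.1605)
F = F_att + ΣF_rep = (0.1858,-2.8395)
p' = p + 1/8·F = (-10.9768,3.6451)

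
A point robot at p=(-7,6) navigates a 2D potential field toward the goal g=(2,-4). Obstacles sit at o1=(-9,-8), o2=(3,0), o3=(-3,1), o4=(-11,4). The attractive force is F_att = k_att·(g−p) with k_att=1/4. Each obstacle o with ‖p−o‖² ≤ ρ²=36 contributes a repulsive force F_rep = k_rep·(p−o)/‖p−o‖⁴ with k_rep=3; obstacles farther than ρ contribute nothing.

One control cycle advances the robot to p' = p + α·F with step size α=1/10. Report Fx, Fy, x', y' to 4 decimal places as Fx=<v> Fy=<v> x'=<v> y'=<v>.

Fx=2.2800 Fy=-2.4850 x'=-6.7720 y'=5.7515

F_att = 1/4·(g−p) = 1/4·(9,-10) = (2.2500,-2.5000)
o1: d²=200 > ρ²=36 → inactive
o2: d²=136 > ρ²=36 → inactive
o3: d²=41 > ρ²=36 → inactive
o4: d²=20 ≤ ρ²=36; F_rep = 3·(4,2)/20² = (0.0300,0.0150)
F = F_att + ΣF_rep = (2.2800,-2.4850)
p' = p + 1/10·F = (-6.7720,5.7515)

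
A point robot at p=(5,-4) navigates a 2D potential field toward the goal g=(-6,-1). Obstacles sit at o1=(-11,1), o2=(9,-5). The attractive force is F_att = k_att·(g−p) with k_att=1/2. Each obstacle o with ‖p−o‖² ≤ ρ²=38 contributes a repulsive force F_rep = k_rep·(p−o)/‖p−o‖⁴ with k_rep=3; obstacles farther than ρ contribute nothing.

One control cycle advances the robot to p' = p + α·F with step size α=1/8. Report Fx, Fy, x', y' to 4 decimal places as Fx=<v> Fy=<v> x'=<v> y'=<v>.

F_att = 1/2·(g−p) = 1/2·(-11,3) = (-5.5000,1.5000)
o1: d²=281 > ρ²=38 → inactive
o2: d²=17 ≤ ρ²=38; F_rep = 3·(-4,1)/17² = (-0.0415,0.0104)
F = F_att + ΣF_rep = (-5.5415,1.5104)
p' = p + 1/8·F = (4.3073,-3.8112)

Fx=-5.5415 Fy=1.5104 x'=4.3073 y'=-3.8112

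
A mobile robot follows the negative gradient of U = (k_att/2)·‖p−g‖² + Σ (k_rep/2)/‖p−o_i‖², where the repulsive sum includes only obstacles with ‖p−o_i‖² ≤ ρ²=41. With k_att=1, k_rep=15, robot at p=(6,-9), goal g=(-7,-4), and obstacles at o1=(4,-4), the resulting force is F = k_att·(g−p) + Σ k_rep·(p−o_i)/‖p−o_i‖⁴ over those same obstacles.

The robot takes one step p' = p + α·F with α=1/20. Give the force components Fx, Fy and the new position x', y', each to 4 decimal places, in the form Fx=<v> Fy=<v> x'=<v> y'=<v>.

F_att = 1·(g−p) = 1·(-13,5) = (-13.0000,5.0000)
o1: d²=29 ≤ ρ²=41; F_rep = 15·(2,-5)/29² = (0.0357,-0.0892)
F = F_att + ΣF_rep = (-12.9643,4.9108)
p' = p + 1/20·F = (5.3518,-8.7545)

Fx=-12.9643 Fy=4.9108 x'=5.3518 y'=-8.7545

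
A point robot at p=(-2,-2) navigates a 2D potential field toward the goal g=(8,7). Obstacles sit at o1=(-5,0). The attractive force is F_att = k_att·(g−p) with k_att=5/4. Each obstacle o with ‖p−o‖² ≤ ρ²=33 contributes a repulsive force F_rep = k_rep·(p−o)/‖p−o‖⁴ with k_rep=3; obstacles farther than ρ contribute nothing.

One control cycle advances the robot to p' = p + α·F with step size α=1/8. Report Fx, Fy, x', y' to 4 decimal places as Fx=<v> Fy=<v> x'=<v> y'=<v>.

Fx=12.5533 Fy=11.2145 x'=-0.4308 y'=-0.5982

F_att = 5/4·(g−p) = 5/4·(10,9) = (12.5000,11.2500)
o1: d²=13 ≤ ρ²=33; F_rep = 3·(3,-2)/13² = (0.0533,-0.0355)
F = F_att + ΣF_rep = (12.5533,11.2145)
p' = p + 1/8·F = (-0.4308,-0.5982)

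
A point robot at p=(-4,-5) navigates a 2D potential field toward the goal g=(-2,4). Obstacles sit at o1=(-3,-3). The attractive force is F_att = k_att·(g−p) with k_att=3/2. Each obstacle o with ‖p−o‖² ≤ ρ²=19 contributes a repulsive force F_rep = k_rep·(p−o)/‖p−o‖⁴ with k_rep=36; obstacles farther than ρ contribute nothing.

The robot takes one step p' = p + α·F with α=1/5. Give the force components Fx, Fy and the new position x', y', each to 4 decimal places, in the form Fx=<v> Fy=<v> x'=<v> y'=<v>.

F_att = 3/2·(g−p) = 3/2·(2,9) = (3.0000,13.5000)
o1: d²=5 ≤ ρ²=19; F_rep = 36·(-1,-2)/5² = (-1.4400,-2.8800)
F = F_att + ΣF_rep = (1.5600,10.6200)
p' = p + 1/5·F = (-3.6880,-2.8760)

Fx=1.5600 Fy=10.6200 x'=-3.6880 y'=-2.8760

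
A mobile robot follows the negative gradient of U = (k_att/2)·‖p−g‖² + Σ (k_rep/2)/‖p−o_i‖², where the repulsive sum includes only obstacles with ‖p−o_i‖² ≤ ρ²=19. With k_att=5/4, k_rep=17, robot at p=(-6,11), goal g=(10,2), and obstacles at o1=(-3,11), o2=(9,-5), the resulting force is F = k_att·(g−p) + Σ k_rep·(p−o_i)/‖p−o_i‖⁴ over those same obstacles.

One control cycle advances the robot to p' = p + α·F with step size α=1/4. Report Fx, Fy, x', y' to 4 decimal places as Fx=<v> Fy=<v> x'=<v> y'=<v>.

Fx=19.3704 Fy=-11.2500 x'=-1.1574 y'=8.1875

F_att = 5/4·(g−p) = 5/4·(16,-9) = (20.0000,-11.2500)
o1: d²=9 ≤ ρ²=19; F_rep = 17·(-3,0)/9² = (-0.6296,0.0000)
o2: d²=481 > ρ²=19 → inactive
F = F_att + ΣF_rep = (19.3704,-11.2500)
p' = p + 1/4·F = (-1.1574,8.1875)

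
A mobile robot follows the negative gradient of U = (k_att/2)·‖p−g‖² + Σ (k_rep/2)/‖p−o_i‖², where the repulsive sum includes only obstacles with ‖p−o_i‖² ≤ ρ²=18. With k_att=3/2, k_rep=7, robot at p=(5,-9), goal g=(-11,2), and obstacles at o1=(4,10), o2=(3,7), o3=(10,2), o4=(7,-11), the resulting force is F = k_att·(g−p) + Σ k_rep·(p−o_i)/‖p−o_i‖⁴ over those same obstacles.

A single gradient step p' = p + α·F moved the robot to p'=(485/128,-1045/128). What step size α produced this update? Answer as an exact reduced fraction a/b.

F_att = 3/2·(g−p) = 3/2·(-16,11) = (-24.0000,16.5000)
o1: d²=362 > ρ²=18 → inactive
o2: d²=260 > ρ²=18 → inactive
o3: d²=146 > ρ²=18 → inactive
o4: d²=8 ≤ ρ²=18; F_rep = 7·(-2,2)/8² = (-0.2188,0.2188)
F = F_att + ΣF_rep = (-24.2188,16.7188)
Δp = p'−p = (-1.2109,0.8359); α = Δx/Fx = (-155/128) / (-775/32) = 1/20
check: Δy/Fy = (107/128) / (535/32) = 1/20 ✓

α = 1/20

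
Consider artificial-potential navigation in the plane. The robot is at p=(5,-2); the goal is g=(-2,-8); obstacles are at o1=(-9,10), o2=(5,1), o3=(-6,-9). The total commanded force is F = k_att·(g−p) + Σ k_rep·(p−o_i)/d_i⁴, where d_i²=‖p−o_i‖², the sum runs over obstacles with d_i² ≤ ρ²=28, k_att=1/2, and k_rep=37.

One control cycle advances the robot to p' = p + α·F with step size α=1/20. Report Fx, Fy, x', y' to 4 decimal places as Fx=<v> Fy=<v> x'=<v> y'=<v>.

F_att = 1/2·(g−p) = 1/2·(-7,-6) = (-3.5000,-3.0000)
o1: d²=340 > ρ²=28 → inactive
o2: d²=9 ≤ ρ²=28; F_rep = 37·(0,-3)/9² = (0.0000,-1.3704)
o3: d²=170 > ρ²=28 → inactive
F = F_att + ΣF_rep = (-3.5000,-4.3704)
p' = p + 1/20·F = (4.8250,-2.2185)

Fx=-3.5000 Fy=-4.3704 x'=4.8250 y'=-2.2185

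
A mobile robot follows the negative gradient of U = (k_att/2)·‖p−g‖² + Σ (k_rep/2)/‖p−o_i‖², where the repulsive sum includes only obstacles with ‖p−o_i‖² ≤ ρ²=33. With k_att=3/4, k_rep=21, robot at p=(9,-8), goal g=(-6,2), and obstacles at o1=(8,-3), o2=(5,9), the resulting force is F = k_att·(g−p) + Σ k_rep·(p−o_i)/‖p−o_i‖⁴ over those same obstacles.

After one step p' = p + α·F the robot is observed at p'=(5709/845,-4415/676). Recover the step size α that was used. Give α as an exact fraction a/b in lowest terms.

F_att = 3/4·(g−p) = 3/4·(-15,10) = (-11.2500,7.5000)
o1: d²=26 ≤ ρ²=33; F_rep = 21·(1,-5)/26² = (0.0311,-0.1553)
o2: d²=305 > ρ²=33 → inactive
F = F_att + ΣF_rep = (-11.2189,7.3447)
Δp = p'−p = (-2.2438,1.4689); α = Δx/Fx = (-1896/845) / (-1896/169) = 1/5
check: Δy/Fy = (993/676) / (4965/676) = 1/5 ✓

α = 1/5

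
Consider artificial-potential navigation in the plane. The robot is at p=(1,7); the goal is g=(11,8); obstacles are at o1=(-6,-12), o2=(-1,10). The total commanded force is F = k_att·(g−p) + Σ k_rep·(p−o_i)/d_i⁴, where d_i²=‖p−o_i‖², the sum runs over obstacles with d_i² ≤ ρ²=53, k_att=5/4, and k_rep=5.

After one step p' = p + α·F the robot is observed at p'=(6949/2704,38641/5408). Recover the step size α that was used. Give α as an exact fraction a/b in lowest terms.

α = 1/8

F_att = 5/4·(g−p) = 5/4·(10,1) = (12.5000,1.2500)
o1: d²=410 > ρ²=53 → inactive
o2: d²=13 ≤ ρ²=53; F_rep = 5·(2,-3)/13² = (0.0592,-0.0888)
F = F_att + ΣF_rep = (12.5592,1.1612)
Δp = p'−p = (1.5699,0.1452); α = Δx/Fx = (4245/2704) / (4245/338) = 1/8
check: Δy/Fy = (785/5408) / (785/676) = 1/8 ✓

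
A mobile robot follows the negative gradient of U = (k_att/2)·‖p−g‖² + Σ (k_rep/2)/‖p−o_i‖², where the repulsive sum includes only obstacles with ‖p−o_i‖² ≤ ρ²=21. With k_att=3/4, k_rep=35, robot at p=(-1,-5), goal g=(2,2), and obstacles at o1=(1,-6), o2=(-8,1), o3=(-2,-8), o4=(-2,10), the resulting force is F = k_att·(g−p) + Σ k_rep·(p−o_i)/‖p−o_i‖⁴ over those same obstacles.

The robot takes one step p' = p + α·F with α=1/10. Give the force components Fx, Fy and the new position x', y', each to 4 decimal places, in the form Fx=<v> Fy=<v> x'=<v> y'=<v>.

F_att = 3/4·(g−p) = 3/4·(3,7) = (2.2500,5.2500)
o1: d²=5 ≤ ρ²=21; F_rep = 35·(-2,1)/5² = (-2.8000,1.4000)
o2: d²=85 > ρ²=21 → inactive
o3: d²=10 ≤ ρ²=21; F_rep = 35·(1,3)/10² = (0.3500,1.0500)
o4: d²=226 > ρ²=21 → inactive
F = F_att + ΣF_rep = (-0.2000,7.7000)
p' = p + 1/10·F = (-1.0200,-4.2300)

Fx=-0.2000 Fy=7.7000 x'=-1.0200 y'=-4.2300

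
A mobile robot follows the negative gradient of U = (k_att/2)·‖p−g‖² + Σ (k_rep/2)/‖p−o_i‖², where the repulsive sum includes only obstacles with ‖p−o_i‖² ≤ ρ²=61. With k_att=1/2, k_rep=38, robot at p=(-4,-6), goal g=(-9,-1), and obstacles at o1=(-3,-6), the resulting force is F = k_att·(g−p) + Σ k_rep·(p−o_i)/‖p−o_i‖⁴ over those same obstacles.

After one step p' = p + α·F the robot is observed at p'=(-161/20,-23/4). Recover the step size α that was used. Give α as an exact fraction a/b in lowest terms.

α = 1/10

F_att = 1/2·(g−p) = 1/2·(-5,5) = (-2.5000,2.5000)
o1: d²=1 ≤ ρ²=61; F_rep = 38·(-1,0)/1² = (-38.0000,0.0000)
F = F_att + ΣF_rep = (-40.5000,2.5000)
Δp = p'−p = (-4.0500,0.2500); α = Δx/Fx = (-81/20) / (-81/2) = 1/10
check: Δy/Fy = (1/4) / (5/2) = 1/10 ✓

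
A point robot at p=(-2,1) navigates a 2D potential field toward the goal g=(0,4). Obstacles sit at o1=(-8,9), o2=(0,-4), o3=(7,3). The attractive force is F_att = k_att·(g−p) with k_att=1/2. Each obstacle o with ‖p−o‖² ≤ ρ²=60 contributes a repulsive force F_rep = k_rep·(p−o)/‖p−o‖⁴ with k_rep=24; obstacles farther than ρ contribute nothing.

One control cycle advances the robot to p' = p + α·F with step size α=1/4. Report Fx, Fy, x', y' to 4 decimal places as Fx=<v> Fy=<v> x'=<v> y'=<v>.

Fx=0.9429 Fy=1.6427 x'=-1.7643 y'=1.4107

F_att = 1/2·(g−p) = 1/2·(2,3) = (1.0000,1.5000)
o1: d²=100 > ρ²=60 → inactive
o2: d²=29 ≤ ρ²=60; F_rep = 24·(-2,5)/29² = (-0.0571,0.1427)
o3: d²=85 > ρ²=60 → inactive
F = F_att + ΣF_rep = (0.9429,1.6427)
p' = p + 1/4·F = (-1.7643,1.4107)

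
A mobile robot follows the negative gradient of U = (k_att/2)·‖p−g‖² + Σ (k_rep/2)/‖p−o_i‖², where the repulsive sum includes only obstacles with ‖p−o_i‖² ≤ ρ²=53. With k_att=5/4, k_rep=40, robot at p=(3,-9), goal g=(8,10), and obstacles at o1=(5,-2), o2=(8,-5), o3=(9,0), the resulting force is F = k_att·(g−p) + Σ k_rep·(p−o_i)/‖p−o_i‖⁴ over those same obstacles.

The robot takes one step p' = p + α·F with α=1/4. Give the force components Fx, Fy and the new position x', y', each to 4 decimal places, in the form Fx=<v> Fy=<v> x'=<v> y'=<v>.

F_att = 5/4·(g−p) = 5/4·(5,19) = (6.2500,23.7500)
o1: d²=53 ≤ ρ²=53; F_rep = 40·(-2,-7)/53² = (-0.0285,-0.0997)
o2: d²=41 ≤ ρ²=53; F_rep = 40·(-5,-4)/41² = (-0.1190,-0.0952)
o3: d²=117 > ρ²=53 → inactive
F = F_att + ΣF_rep = (6.1025,23.5551)
p' = p + 1/4·F = (4.5256,-3.1112)

Fx=6.1025 Fy=23.5551 x'=4.5256 y'=-3.1112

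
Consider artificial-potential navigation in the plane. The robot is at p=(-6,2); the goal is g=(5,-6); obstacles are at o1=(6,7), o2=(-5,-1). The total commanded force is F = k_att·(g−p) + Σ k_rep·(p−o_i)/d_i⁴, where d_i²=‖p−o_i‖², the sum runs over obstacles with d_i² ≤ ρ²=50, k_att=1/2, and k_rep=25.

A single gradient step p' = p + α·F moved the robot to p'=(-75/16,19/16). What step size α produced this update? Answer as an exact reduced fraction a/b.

F_att = 1/2·(g−p) = 1/2·(11,-8) = (5.5000,-4.0000)
o1: d²=169 > ρ²=50 → inactive
o2: d²=10 ≤ ρ²=50; F_rep = 25·(-1,3)/10² = (-0.2500,0.7500)
F = F_att + ΣF_rep = (5.2500,-3.2500)
Δp = p'−p = (1.3125,-0.8125); α = Δx/Fx = (21/16) / (21/4) = 1/4
check: Δy/Fy = (-13/16) / (-13/4) = 1/4 ✓

α = 1/4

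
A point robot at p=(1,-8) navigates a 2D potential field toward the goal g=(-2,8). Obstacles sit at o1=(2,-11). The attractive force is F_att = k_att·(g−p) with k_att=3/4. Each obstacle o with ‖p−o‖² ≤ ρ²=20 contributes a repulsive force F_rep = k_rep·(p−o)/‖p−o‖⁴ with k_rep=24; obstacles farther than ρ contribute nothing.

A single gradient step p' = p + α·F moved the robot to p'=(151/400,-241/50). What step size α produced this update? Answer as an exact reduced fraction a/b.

F_att = 3/4·(g−p) = 3/4·(-3,16) = (-2.2500,12.0000)
o1: d²=10 ≤ ρ²=20; F_rep = 24·(-1,3)/10² = (-0.2400,0.7200)
F = F_att + ΣF_rep = (-2.4900,12.7200)
Δp = p'−p = (-0.6225,3.1800); α = Δx/Fx = (-249/400) / (-249/100) = 1/4
check: Δy/Fy = (159/50) / (318/25) = 1/4 ✓

α = 1/4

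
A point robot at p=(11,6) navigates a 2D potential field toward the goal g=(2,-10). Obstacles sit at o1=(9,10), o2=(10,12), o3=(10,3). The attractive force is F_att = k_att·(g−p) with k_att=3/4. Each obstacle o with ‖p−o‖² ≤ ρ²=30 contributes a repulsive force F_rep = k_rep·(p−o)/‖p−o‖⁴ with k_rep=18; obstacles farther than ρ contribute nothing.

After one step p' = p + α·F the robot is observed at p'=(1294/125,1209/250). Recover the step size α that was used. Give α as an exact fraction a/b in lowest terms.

F_att = 3/4·(g−p) = 3/4·(-9,-16) = (-6.7500,-12.0000)
o1: d²=20 ≤ ρ²=30; F_rep = 18·(2,-4)/20² = (0.0900,-0.1800)
o2: d²=37 > ρ²=30 → inactive
o3: d²=10 ≤ ρ²=30; F_rep = 18·(1,3)/10² = (0.1800,0.5400)
F = F_att + ΣF_rep = (-6.4800,-11.6400)
Δp = p'−p = (-0.6480,-1.1640); α = Δx/Fx = (-81/125) / (-162/25) = 1/10
check: Δy/Fy = (-291/250) / (-291/25) = 1/10 ✓

α = 1/10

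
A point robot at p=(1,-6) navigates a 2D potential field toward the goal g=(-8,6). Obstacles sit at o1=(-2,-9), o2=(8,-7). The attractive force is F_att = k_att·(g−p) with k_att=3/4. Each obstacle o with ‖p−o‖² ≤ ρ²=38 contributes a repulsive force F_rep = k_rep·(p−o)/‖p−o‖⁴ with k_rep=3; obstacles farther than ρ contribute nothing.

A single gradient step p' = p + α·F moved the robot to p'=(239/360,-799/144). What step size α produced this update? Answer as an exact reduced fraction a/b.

F_att = 3/4·(g−p) = 3/4·(-9,12) = (-6.7500,9.0000)
o1: d²=18 ≤ ρ²=38; F_rep = 3·(3,3)/18² = (0.0278,0.0278)
o2: d²=50 > ρ²=38 → inactive
F = F_att + ΣF_rep = (-6.7222,9.0278)
Δp = p'−p = (-0.3361,0.4514); α = Δx/Fx = (-121/360) / (-121/18) = 1/20
check: Δy/Fy = (65/144) / (325/36) = 1/20 ✓

α = 1/20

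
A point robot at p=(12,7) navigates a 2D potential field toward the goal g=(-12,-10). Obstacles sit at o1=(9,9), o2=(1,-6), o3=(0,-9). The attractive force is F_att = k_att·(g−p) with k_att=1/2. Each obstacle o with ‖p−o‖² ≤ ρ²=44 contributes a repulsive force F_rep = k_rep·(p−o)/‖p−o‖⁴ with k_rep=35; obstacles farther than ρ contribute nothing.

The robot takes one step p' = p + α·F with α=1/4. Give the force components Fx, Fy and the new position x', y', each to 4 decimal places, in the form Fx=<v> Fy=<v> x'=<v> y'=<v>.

Fx=-11.3787 Fy=-8.9142 x'=9.1553 y'=4.7714

F_att = 1/2·(g−p) = 1/2·(-24,-17) = (-12.0000,-8.5000)
o1: d²=13 ≤ ρ²=44; F_rep = 35·(3,-2)/13² = (0.6213,-0.4142)
o2: d²=290 > ρ²=44 → inactive
o3: d²=400 > ρ²=44 → inactive
F = F_att + ΣF_rep = (-11.3787,-8.9142)
p' = p + 1/4·F = (9.1553,4.7714)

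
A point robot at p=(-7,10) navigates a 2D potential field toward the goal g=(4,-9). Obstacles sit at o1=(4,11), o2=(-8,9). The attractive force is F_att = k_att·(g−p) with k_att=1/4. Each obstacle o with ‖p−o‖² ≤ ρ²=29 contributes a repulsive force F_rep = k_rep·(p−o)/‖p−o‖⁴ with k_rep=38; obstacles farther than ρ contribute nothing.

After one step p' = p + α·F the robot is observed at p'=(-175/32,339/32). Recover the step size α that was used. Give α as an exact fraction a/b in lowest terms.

F_att = 1/4·(g−p) = 1/4·(11,-19) = (2.7500,-4.7500)
o1: d²=122 > ρ²=29 → inactive
o2: d²=2 ≤ ρ²=29; F_rep = 38·(1,1)/2² = (9.5000,9.5000)
F = F_att + ΣF_rep = (12.2500,4.7500)
Δp = p'−p = (1.5312,0.5938); α = Δx/Fx = (49/32) / (49/4) = 1/8
check: Δy/Fy = (19/32) / (19/4) = 1/8 ✓

α = 1/8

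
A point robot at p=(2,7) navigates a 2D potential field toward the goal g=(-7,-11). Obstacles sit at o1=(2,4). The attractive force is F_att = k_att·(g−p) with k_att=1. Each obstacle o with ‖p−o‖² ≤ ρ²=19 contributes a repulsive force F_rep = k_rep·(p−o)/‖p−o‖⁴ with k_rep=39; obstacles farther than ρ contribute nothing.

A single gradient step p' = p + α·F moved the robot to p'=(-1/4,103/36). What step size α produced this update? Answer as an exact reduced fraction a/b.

α = 1/4

F_att = 1·(g−p) = 1·(-9,-18) = (-9.0000,-18.0000)
o1: d²=9 ≤ ρ²=19; F_rep = 39·(0,3)/9² = (0.0000,1.4444)
F = F_att + ΣF_rep = (-9.0000,-16.5556)
Δp = p'−p = (-2.2500,-4.1389); α = Δx/Fx = (-9/4) / (-9) = 1/4
check: Δy/Fy = (-149/36) / (-149/9) = 1/4 ✓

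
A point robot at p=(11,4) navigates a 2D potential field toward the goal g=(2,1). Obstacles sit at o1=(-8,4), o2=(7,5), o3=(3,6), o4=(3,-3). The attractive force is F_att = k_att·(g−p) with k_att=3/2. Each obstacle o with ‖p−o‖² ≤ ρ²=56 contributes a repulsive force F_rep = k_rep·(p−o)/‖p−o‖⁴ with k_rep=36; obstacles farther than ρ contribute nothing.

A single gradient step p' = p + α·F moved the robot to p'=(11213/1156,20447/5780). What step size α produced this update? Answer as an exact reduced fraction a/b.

F_att = 3/2·(g−p) = 3/2·(-9,-3) = (-13.5000,-4.5000)
o1: d²=361 > ρ²=56 → inactive
o2: d²=17 ≤ ρ²=56; F_rep = 36·(4,-1)/17² = (0.4983,-0.1246)
o3: d²=68 > ρ²=56 → inactive
o4: d²=113 > ρ²=56 → inactive
F = F_att + ΣF_rep = (-13.0017,-4.6246)
Δp = p'−p = (-1.3002,-0.4625); α = Δx/Fx = (-1503/1156) / (-7515/578) = 1/10
check: Δy/Fy = (-2673/5780) / (-2673/578) = 1/10 ✓

α = 1/10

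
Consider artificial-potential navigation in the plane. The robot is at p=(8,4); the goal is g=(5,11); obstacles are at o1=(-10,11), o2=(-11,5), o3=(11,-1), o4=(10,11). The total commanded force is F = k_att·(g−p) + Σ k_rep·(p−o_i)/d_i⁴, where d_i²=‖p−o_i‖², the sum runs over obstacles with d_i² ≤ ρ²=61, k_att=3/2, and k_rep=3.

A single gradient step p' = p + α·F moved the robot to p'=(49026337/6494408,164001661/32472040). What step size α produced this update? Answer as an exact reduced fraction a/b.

α = 1/10

F_att = 3/2·(g−p) = 3/2·(-3,7) = (-4.5000,10.5000)
o1: d²=373 > ρ²=61 → inactive
o2: d²=362 > ρ²=61 → inactive
o3: d²=34 ≤ ρ²=61; F_rep = 3·(-3,5)/34² = (-0.0078,0.0130)
o4: d²=53 ≤ ρ²=61; F_rep = 3·(-2,-7)/53² = (-0.0021,-0.0075)
F = F_att + ΣF_rep = (-4.5099,10.5055)
Δp = p'−p = (-0.4510,1.0505); α = Δx/Fx = (-2928927/6494408) / (-14644635/3247204) = 1/10
check: Δy/Fy = (34113501/32472040) / (34113501/3247204) = 1/10 ✓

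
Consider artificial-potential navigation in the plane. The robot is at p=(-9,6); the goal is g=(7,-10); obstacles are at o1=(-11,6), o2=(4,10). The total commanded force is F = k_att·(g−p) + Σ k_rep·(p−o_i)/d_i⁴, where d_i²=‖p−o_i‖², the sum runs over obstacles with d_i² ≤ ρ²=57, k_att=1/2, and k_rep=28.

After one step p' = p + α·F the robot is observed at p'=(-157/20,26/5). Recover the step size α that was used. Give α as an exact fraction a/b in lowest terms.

F_att = 1/2·(g−p) = 1/2·(16,-16) = (8.0000,-8.0000)
o1: d²=4 ≤ ρ²=57; F_rep = 28·(2,0)/4² = (3.5000,0.0000)
o2: d²=185 > ρ²=57 → inactive
F = F_att + ΣF_rep = (11.5000,-8.0000)
Δp = p'−p = (1.1500,-0.8000); α = Δx/Fx = (23/20) / (23/2) = 1/10
check: Δy/Fy = (-4/5) / (-8) = 1/10 ✓

α = 1/10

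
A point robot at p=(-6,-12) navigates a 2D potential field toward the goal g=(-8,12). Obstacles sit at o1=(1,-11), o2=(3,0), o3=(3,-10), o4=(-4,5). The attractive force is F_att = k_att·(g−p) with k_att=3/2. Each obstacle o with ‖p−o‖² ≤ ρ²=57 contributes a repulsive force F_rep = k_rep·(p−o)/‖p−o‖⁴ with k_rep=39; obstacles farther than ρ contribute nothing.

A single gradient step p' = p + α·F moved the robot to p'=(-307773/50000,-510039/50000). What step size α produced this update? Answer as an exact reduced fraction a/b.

α = 1/20

F_att = 3/2·(g−p) = 3/2·(-2,24) = (-3.0000,36.0000)
o1: d²=50 ≤ ρ²=57; F_rep = 39·(-7,-1)/50² = (-0.1092,-0.0156)
o2: d²=225 > ρ²=57 → inactive
o3: d²=85 > ρ²=57 → inactive
o4: d²=293 > ρ²=57 → inactive
F = F_att + ΣF_rep = (-3.1092,35.9844)
Δp = p'−p = (-0.1555,1.7992); α = Δx/Fx = (-7773/50000) / (-7773/2500) = 1/20
check: Δy/Fy = (89961/50000) / (89961/2500) = 1/20 ✓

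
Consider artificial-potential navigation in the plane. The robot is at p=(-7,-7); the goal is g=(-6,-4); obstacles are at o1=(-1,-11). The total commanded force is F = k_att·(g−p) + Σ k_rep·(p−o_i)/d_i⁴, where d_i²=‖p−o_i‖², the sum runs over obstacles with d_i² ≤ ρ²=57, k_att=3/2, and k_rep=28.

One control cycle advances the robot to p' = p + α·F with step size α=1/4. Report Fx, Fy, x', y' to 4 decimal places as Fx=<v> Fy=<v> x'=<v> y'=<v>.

F_att = 3/2·(g−p) = 3/2·(1,3) = (1.5000,4.5000)
o1: d²=52 ≤ ρ²=57; F_rep = 28·(-6,4)/52² = (-0.0621,0.0414)
F = F_att + ΣF_rep = (1.4379,4.5414)
p' = p + 1/4·F = (-6.6405,-5.8646)

Fx=1.4379 Fy=4.5414 x'=-6.6405 y'=-5.8646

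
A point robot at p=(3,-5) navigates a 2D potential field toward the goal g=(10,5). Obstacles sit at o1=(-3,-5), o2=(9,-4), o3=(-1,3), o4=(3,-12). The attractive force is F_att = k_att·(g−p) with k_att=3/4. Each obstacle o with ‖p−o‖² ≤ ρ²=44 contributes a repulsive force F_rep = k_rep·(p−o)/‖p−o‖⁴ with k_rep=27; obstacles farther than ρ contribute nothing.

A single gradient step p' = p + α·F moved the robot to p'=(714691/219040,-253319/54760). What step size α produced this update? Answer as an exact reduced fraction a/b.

α = 1/20

F_att = 3/4·(g−p) = 3/4·(7,10) = (5.2500,7.5000)
o1: d²=36 ≤ ρ²=44; F_rep = 27·(6,0)/36² = (0.1250,0.0000)
o2: d²=37 ≤ ρ²=44; F_rep = 27·(-6,-1)/37² = (-0.1183,-0.0197)
o3: d²=80 > ρ²=44 → inactive
o4: d²=49 > ρ²=44 → inactive
F = F_att + ΣF_rep = (5.2567,7.4803)
Δp = p'−p = (0.2628,0.3740); α = Δx/Fx = (57571/219040) / (57571/10952) = 1/20
check: Δy/Fy = (20481/54760) / (20481/2738) = 1/20 ✓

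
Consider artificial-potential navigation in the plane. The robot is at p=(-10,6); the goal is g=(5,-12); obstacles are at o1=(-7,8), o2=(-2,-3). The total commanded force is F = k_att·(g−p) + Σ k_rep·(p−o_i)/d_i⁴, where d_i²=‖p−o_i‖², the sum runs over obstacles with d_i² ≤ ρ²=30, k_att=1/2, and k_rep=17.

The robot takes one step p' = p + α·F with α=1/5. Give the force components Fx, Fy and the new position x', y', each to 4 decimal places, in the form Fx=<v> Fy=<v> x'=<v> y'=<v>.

F_att = 1/2·(g−p) = 1/2·(15,-18) = (7.5000,-9.0000)
o1: d²=13 ≤ ρ²=30; F_rep = 17·(-3,-2)/13² = (-0.3018,-0.2012)
o2: d²=145 > ρ²=30 → inactive
F = F_att + ΣF_rep = (7.1982,-9.2012)
p' = p + 1/5·F = (-8.5604,4.1598)

Fx=7.1982 Fy=-9.2012 x'=-8.5604 y'=4.1598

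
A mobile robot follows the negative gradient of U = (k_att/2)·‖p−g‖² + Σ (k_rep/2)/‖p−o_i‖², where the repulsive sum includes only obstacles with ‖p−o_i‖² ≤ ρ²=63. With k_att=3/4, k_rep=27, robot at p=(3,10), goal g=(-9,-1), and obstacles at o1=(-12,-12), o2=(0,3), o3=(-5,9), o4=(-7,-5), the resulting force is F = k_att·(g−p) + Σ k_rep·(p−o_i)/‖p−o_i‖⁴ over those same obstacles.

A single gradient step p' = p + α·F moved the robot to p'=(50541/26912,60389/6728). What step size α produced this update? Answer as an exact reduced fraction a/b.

F_att = 3/4·(g−p) = 3/4·(-12,-11) = (-9.0000,-8.2500)
o1: d²=709 > ρ²=63 → inactive
o2: d²=58 ≤ ρ²=63; F_rep = 27·(3,7)/58² = (0.0241,0.0562)
o3: d²=65 > ρ²=63 → inactive
o4: d²=325 > ρ²=63 → inactive
F = F_att + ΣF_rep = (-8.9759,-8.1938)
Δp = p'−p = (-1.1220,-1.0242); α = Δx/Fx = (-30195/26912) / (-30195/3364) = 1/8
check: Δy/Fy = (-6891/6728) / (-6891/841) = 1/8 ✓

α = 1/8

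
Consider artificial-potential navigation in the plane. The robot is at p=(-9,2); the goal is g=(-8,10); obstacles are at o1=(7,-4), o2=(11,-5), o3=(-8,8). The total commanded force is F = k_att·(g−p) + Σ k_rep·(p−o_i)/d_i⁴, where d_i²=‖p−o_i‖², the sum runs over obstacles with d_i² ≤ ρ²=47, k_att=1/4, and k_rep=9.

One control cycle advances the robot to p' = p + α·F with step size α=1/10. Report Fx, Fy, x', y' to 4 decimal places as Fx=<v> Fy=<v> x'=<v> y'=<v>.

F_att = 1/4·(g−p) = 1/4·(1,8) = (0.2500,2.0000)
o1: d²=292 > ρ²=47 → inactive
o2: d²=449 > ρ²=47 → inactive
o3: d²=37 ≤ ρ²=47; F_rep = 9·(-1,-6)/37² = (-0.0066,-0.0394)
F = F_att + ΣF_rep = (0.2434,1.9606)
p' = p + 1/10·F = (-8.9757,2.1961)

Fx=0.2434 Fy=1.9606 x'=-8.9757 y'=2.1961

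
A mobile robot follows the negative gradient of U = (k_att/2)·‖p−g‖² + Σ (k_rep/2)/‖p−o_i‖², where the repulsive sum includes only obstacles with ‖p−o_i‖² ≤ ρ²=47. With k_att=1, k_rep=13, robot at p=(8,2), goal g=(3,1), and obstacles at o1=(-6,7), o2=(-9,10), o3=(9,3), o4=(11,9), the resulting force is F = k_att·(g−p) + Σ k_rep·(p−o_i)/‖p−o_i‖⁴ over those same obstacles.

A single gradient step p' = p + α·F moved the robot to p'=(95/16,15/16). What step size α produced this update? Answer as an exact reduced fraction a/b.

F_att = 1·(g−p) = 1·(-5,-1) = (-5.0000,-1.0000)
o1: d²=221 > ρ²=47 → inactive
o2: d²=353 > ρ²=47 → inactive
o3: d²=2 ≤ ρ²=47; F_rep = 13·(-1,-1)/2² = (-3.2500,-3.2500)
o4: d²=58 > ρ²=47 → inactive
F = F_att + ΣF_rep = (-8.2500,-4.2500)
Δp = p'−p = (-2.0625,-1.0625); α = Δx/Fx = (-33/16) / (-33/4) = 1/4
check: Δy/Fy = (-17/16) / (-17/4) = 1/4 ✓

α = 1/4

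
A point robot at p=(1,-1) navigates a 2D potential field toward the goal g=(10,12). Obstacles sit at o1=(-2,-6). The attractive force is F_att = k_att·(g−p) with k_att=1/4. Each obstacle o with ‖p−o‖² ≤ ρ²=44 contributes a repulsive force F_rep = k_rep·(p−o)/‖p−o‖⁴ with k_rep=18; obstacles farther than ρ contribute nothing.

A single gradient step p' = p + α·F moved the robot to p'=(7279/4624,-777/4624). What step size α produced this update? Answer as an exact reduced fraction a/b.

F_att = 1/4·(g−p) = 1/4·(9,13) = (2.2500,3.2500)
o1: d²=34 ≤ ρ²=44; F_rep = 18·(3,5)/34² = (0.0467,0.0779)
F = F_att + ΣF_rep = (2.2967,3.3279)
Δp = p'−p = (0.5742,0.8320); α = Δx/Fx = (2655/4624) / (2655/1156) = 1/4
check: Δy/Fy = (3847/4624) / (3847/1156) = 1/4 ✓

α = 1/4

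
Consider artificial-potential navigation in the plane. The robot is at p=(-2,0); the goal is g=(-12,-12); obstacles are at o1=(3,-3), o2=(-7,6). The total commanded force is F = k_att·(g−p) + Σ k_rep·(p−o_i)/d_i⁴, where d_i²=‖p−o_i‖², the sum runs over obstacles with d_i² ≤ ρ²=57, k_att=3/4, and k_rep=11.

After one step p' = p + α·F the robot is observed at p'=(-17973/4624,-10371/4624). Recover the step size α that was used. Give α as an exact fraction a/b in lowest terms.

α = 1/4

F_att = 3/4·(g−p) = 3/4·(-10,-12) = (-7.5000,-9.0000)
o1: d²=34 ≤ ρ²=57; F_rep = 11·(-5,3)/34² = (-0.0476,0.0285)
o2: d²=61 > ρ²=57 → inactive
F = F_att + ΣF_rep = (-7.5476,-8.9715)
Δp = p'−p = (-1.8869,-2.2429); α = Δx/Fx = (-8725/4624) / (-8725/1156) = 1/4
check: Δy/Fy = (-10371/4624) / (-10371/1156) = 1/4 ✓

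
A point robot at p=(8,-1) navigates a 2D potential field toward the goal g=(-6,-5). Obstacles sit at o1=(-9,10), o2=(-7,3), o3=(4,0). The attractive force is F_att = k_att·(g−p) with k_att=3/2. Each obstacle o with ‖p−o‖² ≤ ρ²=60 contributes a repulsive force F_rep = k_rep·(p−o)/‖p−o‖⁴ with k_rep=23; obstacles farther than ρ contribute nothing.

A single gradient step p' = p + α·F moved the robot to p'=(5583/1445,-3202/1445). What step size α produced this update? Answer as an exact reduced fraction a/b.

α = 1/5

F_att = 3/2·(g−p) = 3/2·(-14,-4) = (-21.0000,-6.0000)
o1: d²=410 > ρ²=60 → inactive
o2: d²=241 > ρ²=60 → inactive
o3: d²=17 ≤ ρ²=60; F_rep = 23·(4,-1)/17² = (0.3183,-0.0796)
F = F_att + ΣF_rep = (-20.6817,-6.0796)
Δp = p'−p = (-4.1363,-1.2159); α = Δx/Fx = (-5977/1445) / (-5977/289) = 1/5
check: Δy/Fy = (-1757/1445) / (-1757/289) = 1/5 ✓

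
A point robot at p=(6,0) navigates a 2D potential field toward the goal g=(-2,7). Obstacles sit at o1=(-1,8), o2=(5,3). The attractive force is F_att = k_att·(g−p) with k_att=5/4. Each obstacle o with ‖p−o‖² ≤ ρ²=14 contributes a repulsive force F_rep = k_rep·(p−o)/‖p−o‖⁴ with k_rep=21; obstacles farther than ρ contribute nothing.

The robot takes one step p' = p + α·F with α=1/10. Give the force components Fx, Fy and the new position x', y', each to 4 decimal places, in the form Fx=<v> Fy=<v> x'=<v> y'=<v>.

Fx=-9.7900 Fy=8.1200 x'=5.0210 y'=0.8120

F_att = 5/4·(g−p) = 5/4·(-8,7) = (-10.0000,8.7500)
o1: d²=113 > ρ²=14 → inactive
o2: d²=10 ≤ ρ²=14; F_rep = 21·(1,-3)/10² = (0.2100,-0.6300)
F = F_att + ΣF_rep = (-9.7900,8.1200)
p' = p + 1/10·F = (5.0210,0.8120)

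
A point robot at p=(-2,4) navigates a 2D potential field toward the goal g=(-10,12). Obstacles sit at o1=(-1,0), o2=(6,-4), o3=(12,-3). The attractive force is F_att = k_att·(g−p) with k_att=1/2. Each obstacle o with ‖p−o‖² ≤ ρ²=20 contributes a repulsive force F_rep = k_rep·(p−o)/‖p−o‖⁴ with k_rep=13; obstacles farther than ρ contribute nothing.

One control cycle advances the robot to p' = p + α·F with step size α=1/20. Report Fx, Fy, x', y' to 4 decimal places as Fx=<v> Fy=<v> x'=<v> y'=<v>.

Fx=-4.0450 Fy=4.1799 x'=-2.2022 y'=4.2090

F_att = 1/2·(g−p) = 1/2·(-8,8) = (-4.0000,4.0000)
o1: d²=17 ≤ ρ²=20; F_rep = 13·(-1,4)/17² = (-0.0450,0.1799)
o2: d²=128 > ρ²=20 → inactive
o3: d²=245 > ρ²=20 → inactive
F = F_att + ΣF_rep = (-4.0450,4.1799)
p' = p + 1/20·F = (-2.2022,4.2090)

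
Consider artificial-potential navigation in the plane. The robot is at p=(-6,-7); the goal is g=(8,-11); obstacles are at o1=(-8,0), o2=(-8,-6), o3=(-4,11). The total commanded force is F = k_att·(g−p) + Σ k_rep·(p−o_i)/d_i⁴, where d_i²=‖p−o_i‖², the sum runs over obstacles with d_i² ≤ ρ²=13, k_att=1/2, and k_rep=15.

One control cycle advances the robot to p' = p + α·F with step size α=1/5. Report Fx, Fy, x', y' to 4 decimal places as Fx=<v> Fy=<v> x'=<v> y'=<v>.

Fx=8.2000 Fy=-2.6000 x'=-4.3600 y'=-7.5200

F_att = 1/2·(g−p) = 1/2·(14,-4) = (7.0000,-2.0000)
o1: d²=53 > ρ²=13 → inactive
o2: d²=5 ≤ ρ²=13; F_rep = 15·(2,-1)/5² = (1.2000,-0.6000)
o3: d²=328 > ρ²=13 → inactive
F = F_att + ΣF_rep = (8.2000,-2.6000)
p' = p + 1/5·F = (-4.3600,-7.5200)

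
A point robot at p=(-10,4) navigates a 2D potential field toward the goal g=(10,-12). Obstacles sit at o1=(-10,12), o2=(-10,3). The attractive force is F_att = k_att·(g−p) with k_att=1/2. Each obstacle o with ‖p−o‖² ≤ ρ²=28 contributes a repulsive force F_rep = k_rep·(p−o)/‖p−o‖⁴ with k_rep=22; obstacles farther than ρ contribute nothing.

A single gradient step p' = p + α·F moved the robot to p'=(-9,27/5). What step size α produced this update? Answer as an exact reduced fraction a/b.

F_att = 1/2·(g−p) = 1/2·(20,-16) = (10.0000,-8.0000)
o1: d²=64 > ρ²=28 → inactive
o2: d²=1 ≤ ρ²=28; F_rep = 22·(0,1)/1² = (0.0000,22.0000)
F = F_att + ΣF_rep = (10.0000,14.0000)
Δp = p'−p = (1.0000,1.4000); α = Δx/Fx = (1) / (10) = 1/10
check: Δy/Fy = (7/5) / (14) = 1/10 ✓

α = 1/10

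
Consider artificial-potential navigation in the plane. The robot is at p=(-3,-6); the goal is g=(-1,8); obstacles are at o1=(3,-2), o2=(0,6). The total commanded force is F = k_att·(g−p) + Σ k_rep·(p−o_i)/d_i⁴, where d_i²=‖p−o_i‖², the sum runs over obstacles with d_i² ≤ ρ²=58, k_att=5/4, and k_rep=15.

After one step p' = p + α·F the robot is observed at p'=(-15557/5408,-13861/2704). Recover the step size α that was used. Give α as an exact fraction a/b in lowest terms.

α = 1/20

F_att = 5/4·(g−p) = 5/4·(2,14) = (2.5000,17.5000)
o1: d²=52 ≤ ρ²=58; F_rep = 15·(-6,-4)/52² = (-0.0333,-0.0222)
o2: d²=153 > ρ²=58 → inactive
F = F_att + ΣF_rep = (2.4667,17.4778)
Δp = p'−p = (0.1233,0.8739); α = Δx/Fx = (667/5408) / (3335/1352) = 1/20
check: Δy/Fy = (2363/2704) / (11815/676) = 1/20 ✓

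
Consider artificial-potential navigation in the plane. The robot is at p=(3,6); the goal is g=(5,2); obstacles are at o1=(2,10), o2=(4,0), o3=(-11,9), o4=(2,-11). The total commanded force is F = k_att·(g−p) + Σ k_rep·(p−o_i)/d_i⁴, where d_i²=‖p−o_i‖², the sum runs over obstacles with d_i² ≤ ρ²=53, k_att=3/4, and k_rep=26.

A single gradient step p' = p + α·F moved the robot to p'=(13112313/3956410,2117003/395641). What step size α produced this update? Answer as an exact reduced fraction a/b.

F_att = 3/4·(g−p) = 3/4·(2,-4) = (1.5000,-3.0000)
o1: d²=17 ≤ ρ²=53; F_rep = 26·(1,-4)/17² = (0.0900,-0.3599)
o2: d²=37 ≤ ρ²=53; F_rep = 26·(-1,6)/37² = (-0.0190,0.1140)
o3: d²=205 > ρ²=53 → inactive
o4: d²=290 > ρ²=53 → inactive
F = F_att + ΣF_rep = (1.5710,-3.2459)
Δp = p'−p = (0.3142,-0.6492); α = Δx/Fx = (1243083/3956410) / (1243083/791282) = 1/5
check: Δy/Fy = (-256843/395641) / (-1284215/395641) = 1/5 ✓

α = 1/5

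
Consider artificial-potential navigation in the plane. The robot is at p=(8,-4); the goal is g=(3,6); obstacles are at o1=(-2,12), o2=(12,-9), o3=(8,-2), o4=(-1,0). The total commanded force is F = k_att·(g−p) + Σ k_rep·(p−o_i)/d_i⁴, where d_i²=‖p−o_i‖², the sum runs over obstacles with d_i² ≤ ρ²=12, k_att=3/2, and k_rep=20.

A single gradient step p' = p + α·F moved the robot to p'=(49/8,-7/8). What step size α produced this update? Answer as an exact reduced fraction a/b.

F_att = 3/2·(g−p) = 3/2·(-5,10) = (-7.5000,15.0000)
o1: d²=356 > ρ²=12 → inactive
o2: d²=41 > ρ²=12 → inactive
o3: d²=4 ≤ ρ²=12; F_rep = 20·(0,-2)/4² = (0.0000,-2.5000)
o4: d²=97 > ρ²=12 → inactive
F = F_att + ΣF_rep = (-7.5000,12.5000)
Δp = p'−p = (-1.8750,3.1250); α = Δx/Fx = (-15/8) / (-15/2) = 1/4
check: Δy/Fy = (25/8) / (25/2) = 1/4 ✓

α = 1/4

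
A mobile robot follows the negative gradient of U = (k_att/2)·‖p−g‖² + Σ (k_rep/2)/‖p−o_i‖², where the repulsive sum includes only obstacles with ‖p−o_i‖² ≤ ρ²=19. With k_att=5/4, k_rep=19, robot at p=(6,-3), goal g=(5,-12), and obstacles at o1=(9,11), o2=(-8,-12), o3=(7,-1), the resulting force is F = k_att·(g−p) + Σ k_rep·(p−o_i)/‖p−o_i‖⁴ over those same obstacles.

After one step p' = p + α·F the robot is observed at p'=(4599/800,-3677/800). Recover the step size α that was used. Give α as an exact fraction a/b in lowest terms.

α = 1/8

F_att = 5/4·(g−p) = 5/4·(-1,-9) = (-1.2500,-11.2500)
o1: d²=205 > ρ²=19 → inactive
o2: d²=277 > ρ²=19 → inactive
o3: d²=5 ≤ ρ²=19; F_rep = 19·(-1,-2)/5² = (-0.7600,-1.5200)
F = F_att + ΣF_rep = (-2.0100,-12.7700)
Δp = p'−p = (-0.2512,-1.5962); α = Δx/Fx = (-201/800) / (-201/100) = 1/8
check: Δy/Fy = (-1277/800) / (-1277/100) = 1/8 ✓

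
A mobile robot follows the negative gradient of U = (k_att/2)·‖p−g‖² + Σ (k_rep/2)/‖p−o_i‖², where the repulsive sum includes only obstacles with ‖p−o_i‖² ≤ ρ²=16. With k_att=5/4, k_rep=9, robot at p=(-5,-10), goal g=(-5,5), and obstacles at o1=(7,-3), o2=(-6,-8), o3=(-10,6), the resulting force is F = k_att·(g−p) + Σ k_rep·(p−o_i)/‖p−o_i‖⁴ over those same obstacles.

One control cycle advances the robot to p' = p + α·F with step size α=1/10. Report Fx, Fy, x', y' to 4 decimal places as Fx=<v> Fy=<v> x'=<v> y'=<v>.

F_att = 5/4·(g−p) = 5/4·(0,15) = (0.0000,18.7500)
o1: d²=193 > ρ²=16 → inactive
o2: d²=5 ≤ ρ²=16; F_rep = 9·(1,-2)/5² = (0.3600,-0.7200)
o3: d²=281 > ρ²=16 → inactive
F = F_att + ΣF_rep = (0.3600,18.0300)
p' = p + 1/10·F = (-4.9640,-8.1970)

Fx=0.3600 Fy=18.0300 x'=-4.9640 y'=-8.1970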